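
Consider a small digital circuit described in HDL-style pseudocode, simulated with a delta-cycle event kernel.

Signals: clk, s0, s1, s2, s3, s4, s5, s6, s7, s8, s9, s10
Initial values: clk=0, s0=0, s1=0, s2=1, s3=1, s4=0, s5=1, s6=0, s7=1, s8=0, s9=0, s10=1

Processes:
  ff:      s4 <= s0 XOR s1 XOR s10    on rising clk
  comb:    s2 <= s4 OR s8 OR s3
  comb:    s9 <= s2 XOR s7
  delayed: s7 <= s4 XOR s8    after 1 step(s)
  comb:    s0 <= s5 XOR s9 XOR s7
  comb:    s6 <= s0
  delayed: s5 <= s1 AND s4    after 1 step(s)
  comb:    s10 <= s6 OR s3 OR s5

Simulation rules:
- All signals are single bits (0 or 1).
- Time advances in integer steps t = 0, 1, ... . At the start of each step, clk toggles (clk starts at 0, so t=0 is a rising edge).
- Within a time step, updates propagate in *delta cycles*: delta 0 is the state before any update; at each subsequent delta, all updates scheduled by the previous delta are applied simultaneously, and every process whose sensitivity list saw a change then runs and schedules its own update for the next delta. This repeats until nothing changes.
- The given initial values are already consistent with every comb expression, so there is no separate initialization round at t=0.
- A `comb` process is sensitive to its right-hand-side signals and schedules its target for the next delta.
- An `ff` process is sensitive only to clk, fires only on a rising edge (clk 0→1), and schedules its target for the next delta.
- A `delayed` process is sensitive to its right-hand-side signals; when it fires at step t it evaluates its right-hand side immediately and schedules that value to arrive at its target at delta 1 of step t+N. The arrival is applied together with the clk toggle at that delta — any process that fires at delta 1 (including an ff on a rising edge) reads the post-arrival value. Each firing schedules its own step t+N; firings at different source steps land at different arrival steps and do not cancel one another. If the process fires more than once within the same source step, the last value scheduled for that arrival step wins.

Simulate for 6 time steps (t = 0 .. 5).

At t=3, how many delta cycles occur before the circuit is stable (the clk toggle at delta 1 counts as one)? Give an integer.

4

[bits: s1,s9,s6,s5,s8,s7,s0,s4,s10,clk,s3,s2]
t=0: Δ0=000101001011 Δ1=000101001111 Δ2=000101011111 | 2Δ
t=1: Δ0=000101011111 Δ1=000001011011 Δ2=000001111011 Δ3=001001111011 | 3Δ
t=2: Δ0=001001111011 Δ1=001001111111 Δ2=001001101111 | 2Δ
t=3: Δ0=001001101111 Δ1=001000101011 Δ2=011000001011 Δ3=010000101011 Δ4=011000101011 | 4Δ
t=4: Δ0=011000101011 Δ1=011000101111 | 1Δ
t=5: Δ0=011000101111 Δ1=011000101011 | 1Δ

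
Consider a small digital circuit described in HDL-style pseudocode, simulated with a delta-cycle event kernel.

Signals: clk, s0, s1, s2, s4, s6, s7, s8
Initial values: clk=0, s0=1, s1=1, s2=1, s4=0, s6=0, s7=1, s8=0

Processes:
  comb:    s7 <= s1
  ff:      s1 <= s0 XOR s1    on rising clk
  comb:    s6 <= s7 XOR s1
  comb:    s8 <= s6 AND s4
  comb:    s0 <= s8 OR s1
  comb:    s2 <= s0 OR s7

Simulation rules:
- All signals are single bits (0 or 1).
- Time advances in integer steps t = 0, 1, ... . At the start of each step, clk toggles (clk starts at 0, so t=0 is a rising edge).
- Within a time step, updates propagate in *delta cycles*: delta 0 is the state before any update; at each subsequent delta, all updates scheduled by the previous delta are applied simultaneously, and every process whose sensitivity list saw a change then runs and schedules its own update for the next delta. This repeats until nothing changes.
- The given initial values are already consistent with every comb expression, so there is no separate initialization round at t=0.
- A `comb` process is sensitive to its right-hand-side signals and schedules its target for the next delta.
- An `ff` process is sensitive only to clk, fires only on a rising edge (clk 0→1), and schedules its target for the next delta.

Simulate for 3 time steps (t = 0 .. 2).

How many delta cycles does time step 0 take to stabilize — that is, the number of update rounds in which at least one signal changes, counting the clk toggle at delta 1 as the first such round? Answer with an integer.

4

t=0 Δ0: s1=1 clk=0 s8=0 s7=1 s0=1 s6=0 s2=1 s4=0
  Δ1: clk:0→1
  Δ2: s1:1→0
  Δ3: s7:1→0, s0:1→0, s6:0→1
  Δ4: s6:1→0, s2:1→0
  (4Δ to stable)
t=1 Δ0: s1=0 clk=1 s8=0 s7=0 s0=0 s6=0 s2=0 s4=0
  Δ1: clk:1→0
  (1Δ to stable)
t=2 Δ0: s1=0 clk=0 s8=0 s7=0 s0=0 s6=0 s2=0 s4=0
  Δ1: clk:0→1
  (1Δ to stable)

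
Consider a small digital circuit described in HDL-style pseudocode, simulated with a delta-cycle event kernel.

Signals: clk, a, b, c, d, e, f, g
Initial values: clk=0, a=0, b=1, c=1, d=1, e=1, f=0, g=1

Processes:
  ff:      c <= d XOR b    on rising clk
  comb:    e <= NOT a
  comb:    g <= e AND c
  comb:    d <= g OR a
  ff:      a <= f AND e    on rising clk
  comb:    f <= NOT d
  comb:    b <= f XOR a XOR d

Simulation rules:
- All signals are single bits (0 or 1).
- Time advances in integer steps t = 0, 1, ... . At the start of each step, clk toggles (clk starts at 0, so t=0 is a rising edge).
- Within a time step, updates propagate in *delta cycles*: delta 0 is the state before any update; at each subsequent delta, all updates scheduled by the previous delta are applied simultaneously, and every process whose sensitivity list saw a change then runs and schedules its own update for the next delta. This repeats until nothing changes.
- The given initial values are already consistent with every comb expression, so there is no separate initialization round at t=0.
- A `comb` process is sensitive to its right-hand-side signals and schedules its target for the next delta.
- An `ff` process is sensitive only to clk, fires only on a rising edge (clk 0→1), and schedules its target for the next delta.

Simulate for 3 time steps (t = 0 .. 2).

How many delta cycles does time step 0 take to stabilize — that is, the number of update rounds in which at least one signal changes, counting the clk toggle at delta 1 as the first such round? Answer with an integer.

[bits: e,a,c,g,clk,f,d,b]
t=0: Δ0=10110011 Δ1=10111011 Δ2=10011011 Δ3=10001011 Δ4=10001001 Δ5=10001100 Δ6=10001101 | 6Δ
t=1: Δ0=10001101 Δ1=10000101 | 1Δ
t=2: Δ0=10000101 Δ1=10001101 Δ2=11101101 Δ3=01111110 Δ4=01101011 Δ5=01101010 | 5Δ

6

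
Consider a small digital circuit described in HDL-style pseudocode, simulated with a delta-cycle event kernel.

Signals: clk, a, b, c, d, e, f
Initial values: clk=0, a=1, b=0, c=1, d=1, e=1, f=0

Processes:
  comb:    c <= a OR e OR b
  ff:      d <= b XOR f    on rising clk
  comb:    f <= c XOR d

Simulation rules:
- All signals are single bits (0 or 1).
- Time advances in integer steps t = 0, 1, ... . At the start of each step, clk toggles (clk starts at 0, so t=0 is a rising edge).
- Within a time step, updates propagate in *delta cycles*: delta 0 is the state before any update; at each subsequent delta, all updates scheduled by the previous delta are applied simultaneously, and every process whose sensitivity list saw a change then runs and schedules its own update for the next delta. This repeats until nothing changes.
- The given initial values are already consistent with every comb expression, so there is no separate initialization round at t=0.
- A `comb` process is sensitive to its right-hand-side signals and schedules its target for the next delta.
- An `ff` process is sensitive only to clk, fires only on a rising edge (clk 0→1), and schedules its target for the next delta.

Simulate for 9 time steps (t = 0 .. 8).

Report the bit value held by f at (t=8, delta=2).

t0.Δ0 b=0 a=1 f=0 clk=0 d=1 e=1 c=1
t0.Δ1 b=0 a=1 f=0 clk=1 d=1 e=1 c=1
t0.Δ2 b=0 a=1 f=0 clk=1 d=0 e=1 c=1
t0.Δ3 b=0 a=1 f=1 clk=1 d=0 e=1 c=1
t1.Δ0 b=0 a=1 f=1 clk=1 d=0 e=1 c=1
t1.Δ1 b=0 a=1 f=1 clk=0 d=0 e=1 c=1
t2.Δ0 b=0 a=1 f=1 clk=0 d=0 e=1 c=1
t2.Δ1 b=0 a=1 f=1 clk=1 d=0 e=1 c=1
t2.Δ2 b=0 a=1 f=1 clk=1 d=1 e=1 c=1
t2.Δ3 b=0 a=1 f=0 clk=1 d=1 e=1 c=1
t3.Δ0 b=0 a=1 f=0 clk=1 d=1 e=1 c=1
t3.Δ1 b=0 a=1 f=0 clk=0 d=1 e=1 c=1
t4.Δ0 b=0 a=1 f=0 clk=0 d=1 e=1 c=1
t4.Δ1 b=0 a=1 f=0 clk=1 d=1 e=1 c=1
t4.Δ2 b=0 a=1 f=0 clk=1 d=0 e=1 c=1
t4.Δ3 b=0 a=1 f=1 clk=1 d=0 e=1 c=1
t5.Δ0 b=0 a=1 f=1 clk=1 d=0 e=1 c=1
t5.Δ1 b=0 a=1 f=1 clk=0 d=0 e=1 c=1
t6.Δ0 b=0 a=1 f=1 clk=0 d=0 e=1 c=1
t6.Δ1 b=0 a=1 f=1 clk=1 d=0 e=1 c=1
t6.Δ2 b=0 a=1 f=1 clk=1 d=1 e=1 c=1
t6.Δ3 b=0 a=1 f=0 clk=1 d=1 e=1 c=1
t7.Δ0 b=0 a=1 f=0 clk=1 d=1 e=1 c=1
t7.Δ1 b=0 a=1 f=0 clk=0 d=1 e=1 c=1
t8.Δ0 b=0 a=1 f=0 clk=0 d=1 e=1 c=1
t8.Δ1 b=0 a=1 f=0 clk=1 d=1 e=1 c=1
t8.Δ2 b=0 a=1 f=0 clk=1 d=0 e=1 c=1
t8.Δ3 b=0 a=1 f=1 clk=1 d=0 e=1 c=1

0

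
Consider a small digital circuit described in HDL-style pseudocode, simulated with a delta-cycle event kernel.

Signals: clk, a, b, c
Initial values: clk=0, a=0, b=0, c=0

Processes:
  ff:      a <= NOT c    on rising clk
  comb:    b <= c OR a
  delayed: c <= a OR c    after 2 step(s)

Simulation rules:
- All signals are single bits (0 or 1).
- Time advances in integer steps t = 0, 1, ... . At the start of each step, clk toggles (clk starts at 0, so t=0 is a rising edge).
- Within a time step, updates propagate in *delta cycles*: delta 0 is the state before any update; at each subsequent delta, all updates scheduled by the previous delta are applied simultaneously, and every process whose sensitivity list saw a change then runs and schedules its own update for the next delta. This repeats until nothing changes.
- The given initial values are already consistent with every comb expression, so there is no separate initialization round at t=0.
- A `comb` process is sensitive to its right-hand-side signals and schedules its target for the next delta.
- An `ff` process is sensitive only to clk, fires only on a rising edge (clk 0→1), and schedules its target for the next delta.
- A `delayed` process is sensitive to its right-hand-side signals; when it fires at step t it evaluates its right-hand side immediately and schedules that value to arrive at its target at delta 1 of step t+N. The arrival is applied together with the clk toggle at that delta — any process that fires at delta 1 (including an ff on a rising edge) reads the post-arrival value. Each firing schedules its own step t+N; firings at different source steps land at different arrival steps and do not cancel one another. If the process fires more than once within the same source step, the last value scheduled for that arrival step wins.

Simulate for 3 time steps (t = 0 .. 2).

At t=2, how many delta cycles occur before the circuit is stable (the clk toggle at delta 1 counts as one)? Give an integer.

t0.Δ0 b=0 c=0 a=0 clk=0
t0.Δ1 b=0 c=0 a=0 clk=1
t0.Δ2 b=0 c=0 a=1 clk=1
t0.Δ3 b=1 c=0 a=1 clk=1
t1.Δ0 b=1 c=0 a=1 clk=1
t1.Δ1 b=1 c=0 a=1 clk=0
t2.Δ0 b=1 c=0 a=1 clk=0
t2.Δ1 b=1 c=1 a=1 clk=1
t2.Δ2 b=1 c=1 a=0 clk=1

2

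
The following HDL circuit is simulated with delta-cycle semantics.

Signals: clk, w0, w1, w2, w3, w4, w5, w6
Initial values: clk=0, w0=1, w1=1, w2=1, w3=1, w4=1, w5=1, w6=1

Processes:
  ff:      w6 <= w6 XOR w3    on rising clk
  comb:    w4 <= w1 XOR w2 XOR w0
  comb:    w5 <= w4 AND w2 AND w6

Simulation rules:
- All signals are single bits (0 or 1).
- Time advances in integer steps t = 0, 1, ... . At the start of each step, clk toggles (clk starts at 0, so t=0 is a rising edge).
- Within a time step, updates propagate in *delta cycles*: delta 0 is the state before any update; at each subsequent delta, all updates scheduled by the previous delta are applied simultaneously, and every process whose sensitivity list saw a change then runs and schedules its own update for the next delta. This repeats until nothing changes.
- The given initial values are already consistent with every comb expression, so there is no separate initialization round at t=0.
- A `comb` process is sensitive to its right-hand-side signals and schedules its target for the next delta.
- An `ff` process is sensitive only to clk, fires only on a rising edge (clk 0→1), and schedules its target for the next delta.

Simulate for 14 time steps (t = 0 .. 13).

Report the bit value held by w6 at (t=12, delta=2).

t0.Δ0 clk=0 w0=1 w4=1 w2=1 w3=1 w5=1 w1=1 w6=1
t0.Δ1 clk=1 w0=1 w4=1 w2=1 w3=1 w5=1 w1=1 w6=1
t0.Δ2 clk=1 w0=1 w4=1 w2=1 w3=1 w5=1 w1=1 w6=0
t0.Δ3 clk=1 w0=1 w4=1 w2=1 w3=1 w5=0 w1=1 w6=0
t1.Δ0 clk=1 w0=1 w4=1 w2=1 w3=1 w5=0 w1=1 w6=0
t1.Δ1 clk=0 w0=1 w4=1 w2=1 w3=1 w5=0 w1=1 w6=0
t2.Δ0 clk=0 w0=1 w4=1 w2=1 w3=1 w5=0 w1=1 w6=0
t2.Δ1 clk=1 w0=1 w4=1 w2=1 w3=1 w5=0 w1=1 w6=0
t2.Δ2 clk=1 w0=1 w4=1 w2=1 w3=1 w5=0 w1=1 w6=1
t2.Δ3 clk=1 w0=1 w4=1 w2=1 w3=1 w5=1 w1=1 w6=1
t3.Δ0 clk=1 w0=1 w4=1 w2=1 w3=1 w5=1 w1=1 w6=1
t3.Δ1 clk=0 w0=1 w4=1 w2=1 w3=1 w5=1 w1=1 w6=1
t4.Δ0 clk=0 w0=1 w4=1 w2=1 w3=1 w5=1 w1=1 w6=1
t4.Δ1 clk=1 w0=1 w4=1 w2=1 w3=1 w5=1 w1=1 w6=1
t4.Δ2 clk=1 w0=1 w4=1 w2=1 w3=1 w5=1 w1=1 w6=0
t4.Δ3 clk=1 w0=1 w4=1 w2=1 w3=1 w5=0 w1=1 w6=0
t5.Δ0 clk=1 w0=1 w4=1 w2=1 w3=1 w5=0 w1=1 w6=0
t5.Δ1 clk=0 w0=1 w4=1 w2=1 w3=1 w5=0 w1=1 w6=0
t6.Δ0 clk=0 w0=1 w4=1 w2=1 w3=1 w5=0 w1=1 w6=0
t6.Δ1 clk=1 w0=1 w4=1 w2=1 w3=1 w5=0 w1=1 w6=0
t6.Δ2 clk=1 w0=1 w4=1 w2=1 w3=1 w5=0 w1=1 w6=1
t6.Δ3 clk=1 w0=1 w4=1 w2=1 w3=1 w5=1 w1=1 w6=1
t7.Δ0 clk=1 w0=1 w4=1 w2=1 w3=1 w5=1 w1=1 w6=1
t7.Δ1 clk=0 w0=1 w4=1 w2=1 w3=1 w5=1 w1=1 w6=1
t8.Δ0 clk=0 w0=1 w4=1 w2=1 w3=1 w5=1 w1=1 w6=1
t8.Δ1 clk=1 w0=1 w4=1 w2=1 w3=1 w5=1 w1=1 w6=1
t8.Δ2 clk=1 w0=1 w4=1 w2=1 w3=1 w5=1 w1=1 w6=0
t8.Δ3 clk=1 w0=1 w4=1 w2=1 w3=1 w5=0 w1=1 w6=0
t9.Δ0 clk=1 w0=1 w4=1 w2=1 w3=1 w5=0 w1=1 w6=0
t9.Δ1 clk=0 w0=1 w4=1 w2=1 w3=1 w5=0 w1=1 w6=0
t10.Δ0 clk=0 w0=1 w4=1 w2=1 w3=1 w5=0 w1=1 w6=0
t10.Δ1 clk=1 w0=1 w4=1 w2=1 w3=1 w5=0 w1=1 w6=0
t10.Δ2 clk=1 w0=1 w4=1 w2=1 w3=1 w5=0 w1=1 w6=1
t10.Δ3 clk=1 w0=1 w4=1 w2=1 w3=1 w5=1 w1=1 w6=1
t11.Δ0 clk=1 w0=1 w4=1 w2=1 w3=1 w5=1 w1=1 w6=1
t11.Δ1 clk=0 w0=1 w4=1 w2=1 w3=1 w5=1 w1=1 w6=1
t12.Δ0 clk=0 w0=1 w4=1 w2=1 w3=1 w5=1 w1=1 w6=1
t12.Δ1 clk=1 w0=1 w4=1 w2=1 w3=1 w5=1 w1=1 w6=1
t12.Δ2 clk=1 w0=1 w4=1 w2=1 w3=1 w5=1 w1=1 w6=0
t12.Δ3 clk=1 w0=1 w4=1 w2=1 w3=1 w5=0 w1=1 w6=0
t13.Δ0 clk=1 w0=1 w4=1 w2=1 w3=1 w5=0 w1=1 w6=0
t13.Δ1 clk=0 w0=1 w4=1 w2=1 w3=1 w5=0 w1=1 w6=0

0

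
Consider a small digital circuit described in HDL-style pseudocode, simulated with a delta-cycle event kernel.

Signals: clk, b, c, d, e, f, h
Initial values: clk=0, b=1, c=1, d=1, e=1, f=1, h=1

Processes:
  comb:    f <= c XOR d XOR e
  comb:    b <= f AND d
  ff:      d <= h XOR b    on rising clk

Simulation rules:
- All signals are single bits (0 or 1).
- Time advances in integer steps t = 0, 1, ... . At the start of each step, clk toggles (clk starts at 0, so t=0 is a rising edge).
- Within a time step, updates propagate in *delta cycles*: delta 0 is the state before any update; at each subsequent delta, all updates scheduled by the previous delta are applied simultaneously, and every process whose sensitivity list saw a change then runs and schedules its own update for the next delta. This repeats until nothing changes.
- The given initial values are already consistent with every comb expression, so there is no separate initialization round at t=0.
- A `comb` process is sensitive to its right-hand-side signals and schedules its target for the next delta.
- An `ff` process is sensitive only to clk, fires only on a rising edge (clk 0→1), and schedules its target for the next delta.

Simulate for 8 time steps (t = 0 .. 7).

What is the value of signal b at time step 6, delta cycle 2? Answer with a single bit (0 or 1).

t=0 Δ0: h=1 f=1 clk=0 e=1 c=1 d=1 b=1
  Δ1: clk:0→1
  Δ2: d:1→0
  Δ3: f:1→0, b:1→0
  (3Δ to stable)
t=1 Δ0: h=1 f=0 clk=1 e=1 c=1 d=0 b=0
  Δ1: clk:1→0
  (1Δ to stable)
t=2 Δ0: h=1 f=0 clk=0 e=1 c=1 d=0 b=0
  Δ1: clk:0→1
  Δ2: d:0→1
  Δ3: f:0→1
  Δ4: b:0→1
  (4Δ to stable)
t=3 Δ0: h=1 f=1 clk=1 e=1 c=1 d=1 b=1
  Δ1: clk:1→0
  (1Δ to stable)
t=4 Δ0: h=1 f=1 clk=0 e=1 c=1 d=1 b=1
  Δ1: clk:0→1
  Δ2: d:1→0
  Δ3: f:1→0, b:1→0
  (3Δ to stable)
t=5 Δ0: h=1 f=0 clk=1 e=1 c=1 d=0 b=0
  Δ1: clk:1→0
  (1Δ to stable)
t=6 Δ0: h=1 f=0 clk=0 e=1 c=1 d=0 b=0
  Δ1: clk:0→1
  Δ2: d:0→1
  Δ3: f:0→1
  Δ4: b:0→1
  (4Δ to stable)
t=7 Δ0: h=1 f=1 clk=1 e=1 c=1 d=1 b=1
  Δ1: clk:1→0
  (1Δ to stable)

0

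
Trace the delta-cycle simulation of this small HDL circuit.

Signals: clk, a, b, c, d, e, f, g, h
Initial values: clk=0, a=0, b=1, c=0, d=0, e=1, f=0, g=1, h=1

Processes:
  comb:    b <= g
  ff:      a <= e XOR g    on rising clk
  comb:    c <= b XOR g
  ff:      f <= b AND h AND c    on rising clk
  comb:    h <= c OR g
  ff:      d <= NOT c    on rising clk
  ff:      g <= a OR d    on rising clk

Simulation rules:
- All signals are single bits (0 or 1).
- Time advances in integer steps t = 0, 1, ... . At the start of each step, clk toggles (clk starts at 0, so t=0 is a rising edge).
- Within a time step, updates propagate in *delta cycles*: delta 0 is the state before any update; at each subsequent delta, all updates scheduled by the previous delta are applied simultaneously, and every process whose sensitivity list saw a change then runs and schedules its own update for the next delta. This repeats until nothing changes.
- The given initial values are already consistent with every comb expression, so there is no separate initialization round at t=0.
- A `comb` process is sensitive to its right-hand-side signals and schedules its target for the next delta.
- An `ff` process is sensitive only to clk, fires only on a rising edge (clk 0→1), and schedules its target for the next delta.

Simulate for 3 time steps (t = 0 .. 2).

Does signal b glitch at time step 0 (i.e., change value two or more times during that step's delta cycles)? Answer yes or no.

[bits: g,a,c,b,d,e,f,h,clk]
t=0: Δ0=100101010 Δ1=100101011 Δ2=000111011 Δ3=001011001 Δ4=000011011 Δ5=000011001 | 5Δ
t=1: Δ0=000011001 Δ1=000011000 | 1Δ
t=2: Δ0=000011000 Δ1=000011001 Δ2=110011001 Δ3=111111011 Δ4=110111011 | 4Δ

no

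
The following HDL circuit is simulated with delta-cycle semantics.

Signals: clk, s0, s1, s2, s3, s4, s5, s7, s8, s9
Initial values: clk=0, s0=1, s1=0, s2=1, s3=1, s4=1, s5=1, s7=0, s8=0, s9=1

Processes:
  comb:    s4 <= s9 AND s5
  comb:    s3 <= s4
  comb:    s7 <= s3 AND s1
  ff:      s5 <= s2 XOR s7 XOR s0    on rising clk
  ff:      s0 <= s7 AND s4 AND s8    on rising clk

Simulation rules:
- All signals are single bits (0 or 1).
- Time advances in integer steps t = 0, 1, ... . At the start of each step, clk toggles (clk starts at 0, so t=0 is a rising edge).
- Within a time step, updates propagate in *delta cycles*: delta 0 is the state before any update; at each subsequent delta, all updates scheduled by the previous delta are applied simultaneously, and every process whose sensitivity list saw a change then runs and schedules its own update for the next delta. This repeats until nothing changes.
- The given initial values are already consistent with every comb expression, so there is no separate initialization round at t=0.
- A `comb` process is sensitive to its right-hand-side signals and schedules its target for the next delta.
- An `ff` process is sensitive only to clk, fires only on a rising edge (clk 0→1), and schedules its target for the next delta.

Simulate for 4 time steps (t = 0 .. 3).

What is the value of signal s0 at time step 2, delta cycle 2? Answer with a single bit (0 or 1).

t=0 Δ0: s9=1 clk=0 s1=0 s7=0 s8=0 s3=1 s2=1 s0=1 s4=1 s5=1
  Δ1: clk:0→1
  Δ2: s0:1→0, s5:1→0
  Δ3: s4:1→0
  Δ4: s3:1→0
  (4Δ to stable)
t=1 Δ0: s9=1 clk=1 s1=0 s7=0 s8=0 s3=0 s2=1 s0=0 s4=0 s5=0
  Δ1: clk:1→0
  (1Δ to stable)
t=2 Δ0: s9=1 clk=0 s1=0 s7=0 s8=0 s3=0 s2=1 s0=0 s4=0 s5=0
  Δ1: clk:0→1
  Δ2: s5:0→1
  Δ3: s4:0→1
  Δ4: s3:0→1
  (4Δ to stable)
t=3 Δ0: s9=1 clk=1 s1=0 s7=0 s8=0 s3=1 s2=1 s0=0 s4=1 s5=1
  Δ1: clk:1→0
  (1Δ to stable)

0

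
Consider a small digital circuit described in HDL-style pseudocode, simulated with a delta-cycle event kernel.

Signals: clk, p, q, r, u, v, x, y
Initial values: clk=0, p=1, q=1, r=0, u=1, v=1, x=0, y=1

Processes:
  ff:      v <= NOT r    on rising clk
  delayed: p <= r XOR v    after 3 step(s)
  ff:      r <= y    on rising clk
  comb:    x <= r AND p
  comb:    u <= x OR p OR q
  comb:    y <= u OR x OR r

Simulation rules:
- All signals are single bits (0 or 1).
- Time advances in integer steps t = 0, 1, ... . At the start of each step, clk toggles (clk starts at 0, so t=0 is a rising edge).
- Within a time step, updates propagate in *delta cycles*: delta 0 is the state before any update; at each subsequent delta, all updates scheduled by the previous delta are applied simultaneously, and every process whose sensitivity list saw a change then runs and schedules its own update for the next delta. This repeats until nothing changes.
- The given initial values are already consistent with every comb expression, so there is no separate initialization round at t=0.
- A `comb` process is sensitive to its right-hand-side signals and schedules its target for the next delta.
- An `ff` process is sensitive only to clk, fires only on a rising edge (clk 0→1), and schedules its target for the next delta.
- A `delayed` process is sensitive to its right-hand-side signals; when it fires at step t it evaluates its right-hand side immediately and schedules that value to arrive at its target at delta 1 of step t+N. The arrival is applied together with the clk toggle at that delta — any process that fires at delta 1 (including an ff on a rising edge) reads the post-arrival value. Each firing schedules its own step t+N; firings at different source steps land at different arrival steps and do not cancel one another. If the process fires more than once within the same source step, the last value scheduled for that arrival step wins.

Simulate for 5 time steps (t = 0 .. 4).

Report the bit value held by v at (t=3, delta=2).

t=0 Δ0: q=1 u=1 v=1 clk=0 r=0 x=0 p=1 y=1
  Δ1: clk:0→1
  Δ2: r:0→1
  Δ3: x:0→1
  (3Δ to stable)
t=1 Δ0: q=1 u=1 v=1 clk=1 r=1 x=1 p=1 y=1
  Δ1: clk:1→0
  (1Δ to stable)
t=2 Δ0: q=1 u=1 v=1 clk=0 r=1 x=1 p=1 y=1
  Δ1: clk:0→1
  Δ2: v:1→0
  (2Δ to stable)
t=3 Δ0: q=1 u=1 v=0 clk=1 r=1 x=1 p=1 y=1
  Δ1: clk:1→0, p:1→0
  Δ2: x:1→0
  (2Δ to stable)
t=4 Δ0: q=1 u=1 v=0 clk=0 r=1 x=0 p=0 y=1
  Δ1: clk:0→1
  (1Δ to stable)

0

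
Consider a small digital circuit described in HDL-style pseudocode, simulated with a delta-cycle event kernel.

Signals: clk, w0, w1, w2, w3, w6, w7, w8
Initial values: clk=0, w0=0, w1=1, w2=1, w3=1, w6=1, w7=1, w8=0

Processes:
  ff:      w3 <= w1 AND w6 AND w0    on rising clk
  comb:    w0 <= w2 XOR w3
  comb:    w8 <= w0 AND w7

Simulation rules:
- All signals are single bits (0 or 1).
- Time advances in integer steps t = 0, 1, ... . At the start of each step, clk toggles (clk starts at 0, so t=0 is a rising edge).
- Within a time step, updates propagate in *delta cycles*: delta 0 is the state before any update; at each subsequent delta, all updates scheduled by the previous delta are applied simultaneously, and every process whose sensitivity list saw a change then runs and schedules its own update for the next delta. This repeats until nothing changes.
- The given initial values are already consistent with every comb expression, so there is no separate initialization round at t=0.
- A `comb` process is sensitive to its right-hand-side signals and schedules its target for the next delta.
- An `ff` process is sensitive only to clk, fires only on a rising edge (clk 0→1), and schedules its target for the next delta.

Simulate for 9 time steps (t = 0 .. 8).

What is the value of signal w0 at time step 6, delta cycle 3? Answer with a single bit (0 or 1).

0

t0.Δ0 w7=1 w2=1 clk=0 w6=1 w0=0 w3=1 w1=1 w8=0
t0.Δ1 w7=1 w2=1 clk=1 w6=1 w0=0 w3=1 w1=1 w8=0
t0.Δ2 w7=1 w2=1 clk=1 w6=1 w0=0 w3=0 w1=1 w8=0
t0.Δ3 w7=1 w2=1 clk=1 w6=1 w0=1 w3=0 w1=1 w8=0
t0.Δ4 w7=1 w2=1 clk=1 w6=1 w0=1 w3=0 w1=1 w8=1
t1.Δ0 w7=1 w2=1 clk=1 w6=1 w0=1 w3=0 w1=1 w8=1
t1.Δ1 w7=1 w2=1 clk=0 w6=1 w0=1 w3=0 w1=1 w8=1
t2.Δ0 w7=1 w2=1 clk=0 w6=1 w0=1 w3=0 w1=1 w8=1
t2.Δ1 w7=1 w2=1 clk=1 w6=1 w0=1 w3=0 w1=1 w8=1
t2.Δ2 w7=1 w2=1 clk=1 w6=1 w0=1 w3=1 w1=1 w8=1
t2.Δ3 w7=1 w2=1 clk=1 w6=1 w0=0 w3=1 w1=1 w8=1
t2.Δ4 w7=1 w2=1 clk=1 w6=1 w0=0 w3=1 w1=1 w8=0
t3.Δ0 w7=1 w2=1 clk=1 w6=1 w0=0 w3=1 w1=1 w8=0
t3.Δ1 w7=1 w2=1 clk=0 w6=1 w0=0 w3=1 w1=1 w8=0
t4.Δ0 w7=1 w2=1 clk=0 w6=1 w0=0 w3=1 w1=1 w8=0
t4.Δ1 w7=1 w2=1 clk=1 w6=1 w0=0 w3=1 w1=1 w8=0
t4.Δ2 w7=1 w2=1 clk=1 w6=1 w0=0 w3=0 w1=1 w8=0
t4.Δ3 w7=1 w2=1 clk=1 w6=1 w0=1 w3=0 w1=1 w8=0
t4.Δ4 w7=1 w2=1 clk=1 w6=1 w0=1 w3=0 w1=1 w8=1
t5.Δ0 w7=1 w2=1 clk=1 w6=1 w0=1 w3=0 w1=1 w8=1
t5.Δ1 w7=1 w2=1 clk=0 w6=1 w0=1 w3=0 w1=1 w8=1
t6.Δ0 w7=1 w2=1 clk=0 w6=1 w0=1 w3=0 w1=1 w8=1
t6.Δ1 w7=1 w2=1 clk=1 w6=1 w0=1 w3=0 w1=1 w8=1
t6.Δ2 w7=1 w2=1 clk=1 w6=1 w0=1 w3=1 w1=1 w8=1
t6.Δ3 w7=1 w2=1 clk=1 w6=1 w0=0 w3=1 w1=1 w8=1
t6.Δ4 w7=1 w2=1 clk=1 w6=1 w0=0 w3=1 w1=1 w8=0
t7.Δ0 w7=1 w2=1 clk=1 w6=1 w0=0 w3=1 w1=1 w8=0
t7.Δ1 w7=1 w2=1 clk=0 w6=1 w0=0 w3=1 w1=1 w8=0
t8.Δ0 w7=1 w2=1 clk=0 w6=1 w0=0 w3=1 w1=1 w8=0
t8.Δ1 w7=1 w2=1 clk=1 w6=1 w0=0 w3=1 w1=1 w8=0
t8.Δ2 w7=1 w2=1 clk=1 w6=1 w0=0 w3=0 w1=1 w8=0
t8.Δ3 w7=1 w2=1 clk=1 w6=1 w0=1 w3=0 w1=1 w8=0
t8.Δ4 w7=1 w2=1 clk=1 w6=1 w0=1 w3=0 w1=1 w8=1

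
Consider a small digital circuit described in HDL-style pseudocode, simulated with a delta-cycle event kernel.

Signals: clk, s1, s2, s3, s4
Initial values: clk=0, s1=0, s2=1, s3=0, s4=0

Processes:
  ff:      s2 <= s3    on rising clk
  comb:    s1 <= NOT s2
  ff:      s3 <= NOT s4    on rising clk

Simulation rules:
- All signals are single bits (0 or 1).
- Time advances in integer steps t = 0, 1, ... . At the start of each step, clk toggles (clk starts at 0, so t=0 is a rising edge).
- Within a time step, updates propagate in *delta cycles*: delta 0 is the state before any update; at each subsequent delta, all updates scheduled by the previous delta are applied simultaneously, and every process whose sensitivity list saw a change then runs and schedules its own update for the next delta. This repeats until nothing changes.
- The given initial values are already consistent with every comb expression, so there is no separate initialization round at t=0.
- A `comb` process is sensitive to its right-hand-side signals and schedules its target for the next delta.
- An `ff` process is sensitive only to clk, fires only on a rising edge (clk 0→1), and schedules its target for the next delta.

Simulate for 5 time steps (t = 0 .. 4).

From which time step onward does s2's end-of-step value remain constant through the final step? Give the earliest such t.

2

[bits: s1,s2,s3,s4,clk]
t=0: Δ0=01000 Δ1=01001 Δ2=00101 Δ3=10101 | 3Δ
t=1: Δ0=10101 Δ1=10100 | 1Δ
t=2: Δ0=10100 Δ1=10101 Δ2=11101 Δ3=01101 | 3Δ
t=3: Δ0=01101 Δ1=01100 | 1Δ
t=4: Δ0=01100 Δ1=01101 | 1Δ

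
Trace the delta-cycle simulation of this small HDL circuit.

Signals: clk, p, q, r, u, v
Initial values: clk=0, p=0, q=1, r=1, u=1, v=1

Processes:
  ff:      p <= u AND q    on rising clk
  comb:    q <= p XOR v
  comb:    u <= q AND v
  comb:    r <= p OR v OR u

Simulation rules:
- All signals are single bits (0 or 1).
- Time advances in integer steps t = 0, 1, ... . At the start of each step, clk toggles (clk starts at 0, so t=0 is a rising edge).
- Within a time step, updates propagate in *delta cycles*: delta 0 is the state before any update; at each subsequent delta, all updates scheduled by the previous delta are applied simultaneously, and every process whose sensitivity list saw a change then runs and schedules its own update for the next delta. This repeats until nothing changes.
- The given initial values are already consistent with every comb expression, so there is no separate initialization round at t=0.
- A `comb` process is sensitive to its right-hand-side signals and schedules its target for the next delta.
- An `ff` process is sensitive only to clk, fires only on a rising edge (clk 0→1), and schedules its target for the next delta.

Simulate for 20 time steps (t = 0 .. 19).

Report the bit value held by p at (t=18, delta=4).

[bits: v,q,r,u,clk,p]
t=0: Δ0=111100 Δ1=111110 Δ2=111111 Δ3=101111 Δ4=101011 | 4Δ
t=1: Δ0=101011 Δ1=101001 | 1Δ
t=2: Δ0=101001 Δ1=101011 Δ2=101010 Δ3=111010 Δ4=111110 | 4Δ
t=3: Δ0=111110 Δ1=111100 | 1Δ
t=4: Δ0=111100 Δ1=111110 Δ2=111111 Δ3=101111 Δ4=101011 | 4Δ
t=5: Δ0=101011 Δ1=101001 | 1Δ
t=6: Δ0=101001 Δ1=101011 Δ2=101010 Δ3=111010 Δ4=111110 | 4Δ
t=7: Δ0=111110 Δ1=111100 | 1Δ
t=8: Δ0=111100 Δ1=111110 Δ2=111111 Δ3=101111 Δ4=101011 | 4Δ
t=9: Δ0=101011 Δ1=101001 | 1Δ
t=10: Δ0=101001 Δ1=101011 Δ2=101010 Δ3=111010 Δ4=111110 | 4Δ
t=11: Δ0=111110 Δ1=111100 | 1Δ
t=12: Δ0=111100 Δ1=111110 Δ2=111111 Δ3=101111 Δ4=101011 | 4Δ
t=13: Δ0=101011 Δ1=101001 | 1Δ
t=14: Δ0=101001 Δ1=101011 Δ2=101010 Δ3=111010 Δ4=111110 | 4Δ
t=15: Δ0=111110 Δ1=111100 | 1Δ
t=16: Δ0=111100 Δ1=111110 Δ2=111111 Δ3=101111 Δ4=101011 | 4Δ
t=17: Δ0=101011 Δ1=101001 | 1Δ
t=18: Δ0=101001 Δ1=101011 Δ2=101010 Δ3=111010 Δ4=111110 | 4Δ
t=19: Δ0=111110 Δ1=111100 | 1Δ

0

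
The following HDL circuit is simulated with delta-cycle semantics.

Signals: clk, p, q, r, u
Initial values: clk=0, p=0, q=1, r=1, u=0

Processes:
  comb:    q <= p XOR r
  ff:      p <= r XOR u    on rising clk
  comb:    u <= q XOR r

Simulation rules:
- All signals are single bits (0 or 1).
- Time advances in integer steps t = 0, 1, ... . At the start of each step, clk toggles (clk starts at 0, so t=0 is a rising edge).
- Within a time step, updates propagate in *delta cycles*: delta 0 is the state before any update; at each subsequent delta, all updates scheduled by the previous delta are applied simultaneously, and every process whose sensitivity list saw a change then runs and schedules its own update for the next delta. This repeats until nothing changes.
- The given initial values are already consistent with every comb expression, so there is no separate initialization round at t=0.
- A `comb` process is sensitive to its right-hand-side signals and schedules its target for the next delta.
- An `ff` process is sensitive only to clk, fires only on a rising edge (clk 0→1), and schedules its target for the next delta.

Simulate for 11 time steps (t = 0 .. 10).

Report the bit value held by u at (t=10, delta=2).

t=0 Δ0: r=1 u=0 p=0 q=1 clk=0
  Δ1: clk:0→1
  Δ2: p:0→1
  Δ3: q:1→0
  Δ4: u:0→1
  (4Δ to stable)
t=1 Δ0: r=1 u=1 p=1 q=0 clk=1
  Δ1: clk:1→0
  (1Δ to stable)
t=2 Δ0: r=1 u=1 p=1 q=0 clk=0
  Δ1: clk:0→1
  Δ2: p:1→0
  Δ3: q:0→1
  Δ4: u:1→0
  (4Δ to stable)
t=3 Δ0: r=1 u=0 p=0 q=1 clk=1
  Δ1: clk:1→0
  (1Δ to stable)
t=4 Δ0: r=1 u=0 p=0 q=1 clk=0
  Δ1: clk:0→1
  Δ2: p:0→1
  Δ3: q:1→0
  Δ4: u:0→1
  (4Δ to stable)
t=5 Δ0: r=1 u=1 p=1 q=0 clk=1
  Δ1: clk:1→0
  (1Δ to stable)
t=6 Δ0: r=1 u=1 p=1 q=0 clk=0
  Δ1: clk:0→1
  Δ2: p:1→0
  Δ3: q:0→1
  Δ4: u:1→0
  (4Δ to stable)
t=7 Δ0: r=1 u=0 p=0 q=1 clk=1
  Δ1: clk:1→0
  (1Δ to stable)
t=8 Δ0: r=1 u=0 p=0 q=1 clk=0
  Δ1: clk:0→1
  Δ2: p:0→1
  Δ3: q:1→0
  Δ4: u:0→1
  (4Δ to stable)
t=9 Δ0: r=1 u=1 p=1 q=0 clk=1
  Δ1: clk:1→0
  (1Δ to stable)
t=10 Δ0: r=1 u=1 p=1 q=0 clk=0
  Δ1: clk:0→1
  Δ2: p:1→0
  Δ3: q:0→1
  Δ4: u:1→0
  (4Δ to stable)

1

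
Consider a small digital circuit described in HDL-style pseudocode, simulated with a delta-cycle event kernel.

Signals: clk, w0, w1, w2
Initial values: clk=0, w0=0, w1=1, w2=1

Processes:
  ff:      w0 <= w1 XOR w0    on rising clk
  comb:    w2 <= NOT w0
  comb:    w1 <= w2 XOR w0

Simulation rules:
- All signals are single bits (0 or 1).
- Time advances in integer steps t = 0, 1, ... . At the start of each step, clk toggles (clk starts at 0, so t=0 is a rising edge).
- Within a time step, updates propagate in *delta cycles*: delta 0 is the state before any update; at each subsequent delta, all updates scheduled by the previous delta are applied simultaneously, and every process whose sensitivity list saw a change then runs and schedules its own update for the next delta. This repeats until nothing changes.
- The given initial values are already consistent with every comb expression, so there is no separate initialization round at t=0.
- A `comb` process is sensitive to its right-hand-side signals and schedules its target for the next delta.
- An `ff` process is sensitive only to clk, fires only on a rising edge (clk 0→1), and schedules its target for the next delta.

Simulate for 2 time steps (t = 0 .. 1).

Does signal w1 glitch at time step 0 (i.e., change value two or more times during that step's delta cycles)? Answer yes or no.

t0.Δ0 w2=1 w1=1 clk=0 w0=0
t0.Δ1 w2=1 w1=1 clk=1 w0=0
t0.Δ2 w2=1 w1=1 clk=1 w0=1
t0.Δ3 w2=0 w1=0 clk=1 w0=1
t0.Δ4 w2=0 w1=1 clk=1 w0=1
t1.Δ0 w2=0 w1=1 clk=1 w0=1
t1.Δ1 w2=0 w1=1 clk=0 w0=1

yes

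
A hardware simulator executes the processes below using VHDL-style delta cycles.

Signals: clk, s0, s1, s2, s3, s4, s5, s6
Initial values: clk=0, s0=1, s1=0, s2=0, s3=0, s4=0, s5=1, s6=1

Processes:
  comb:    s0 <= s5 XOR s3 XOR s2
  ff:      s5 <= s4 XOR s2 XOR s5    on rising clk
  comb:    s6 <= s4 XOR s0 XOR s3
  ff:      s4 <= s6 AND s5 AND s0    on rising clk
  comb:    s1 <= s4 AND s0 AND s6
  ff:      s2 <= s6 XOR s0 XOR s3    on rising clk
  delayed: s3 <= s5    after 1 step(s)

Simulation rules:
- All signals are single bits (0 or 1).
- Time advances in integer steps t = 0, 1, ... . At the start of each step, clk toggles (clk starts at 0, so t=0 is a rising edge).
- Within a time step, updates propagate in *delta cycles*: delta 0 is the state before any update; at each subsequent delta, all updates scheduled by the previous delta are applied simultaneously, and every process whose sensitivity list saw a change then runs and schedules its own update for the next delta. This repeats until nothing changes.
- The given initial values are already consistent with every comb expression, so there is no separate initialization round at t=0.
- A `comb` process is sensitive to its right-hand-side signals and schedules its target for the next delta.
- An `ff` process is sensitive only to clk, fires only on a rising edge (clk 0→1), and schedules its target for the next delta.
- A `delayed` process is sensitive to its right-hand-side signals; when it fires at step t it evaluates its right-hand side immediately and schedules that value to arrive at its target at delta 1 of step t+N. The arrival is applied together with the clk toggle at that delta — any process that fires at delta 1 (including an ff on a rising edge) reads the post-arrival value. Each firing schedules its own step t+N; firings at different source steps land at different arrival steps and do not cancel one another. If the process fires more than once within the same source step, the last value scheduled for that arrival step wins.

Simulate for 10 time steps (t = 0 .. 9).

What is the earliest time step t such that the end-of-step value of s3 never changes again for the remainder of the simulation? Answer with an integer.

t0.Δ0 s1=0 s4=0 s5=1 s6=1 clk=0 s0=1 s3=0 s2=0
t0.Δ1 s1=0 s4=0 s5=1 s6=1 clk=1 s0=1 s3=0 s2=0
t0.Δ2 s1=0 s4=1 s5=1 s6=1 clk=1 s0=1 s3=0 s2=0
t0.Δ3 s1=1 s4=1 s5=1 s6=0 clk=1 s0=1 s3=0 s2=0
t0.Δ4 s1=0 s4=1 s5=1 s6=0 clk=1 s0=1 s3=0 s2=0
t1.Δ0 s1=0 s4=1 s5=1 s6=0 clk=1 s0=1 s3=0 s2=0
t1.Δ1 s1=0 s4=1 s5=1 s6=0 clk=0 s0=1 s3=0 s2=0
t2.Δ0 s1=0 s4=1 s5=1 s6=0 clk=0 s0=1 s3=0 s2=0
t2.Δ1 s1=0 s4=1 s5=1 s6=0 clk=1 s0=1 s3=0 s2=0
t2.Δ2 s1=0 s4=0 s5=0 s6=0 clk=1 s0=1 s3=0 s2=1
t2.Δ3 s1=0 s4=0 s5=0 s6=1 clk=1 s0=1 s3=0 s2=1
t3.Δ0 s1=0 s4=0 s5=0 s6=1 clk=1 s0=1 s3=0 s2=1
t3.Δ1 s1=0 s4=0 s5=0 s6=1 clk=0 s0=1 s3=0 s2=1
t4.Δ0 s1=0 s4=0 s5=0 s6=1 clk=0 s0=1 s3=0 s2=1
t4.Δ1 s1=0 s4=0 s5=0 s6=1 clk=1 s0=1 s3=0 s2=1
t4.Δ2 s1=0 s4=0 s5=1 s6=1 clk=1 s0=1 s3=0 s2=0
t5.Δ0 s1=0 s4=0 s5=1 s6=1 clk=1 s0=1 s3=0 s2=0
t5.Δ1 s1=0 s4=0 s5=1 s6=1 clk=0 s0=1 s3=1 s2=0
t5.Δ2 s1=0 s4=0 s5=1 s6=0 clk=0 s0=0 s3=1 s2=0
t5.Δ3 s1=0 s4=0 s5=1 s6=1 clk=0 s0=0 s3=1 s2=0
t6.Δ0 s1=0 s4=0 s5=1 s6=1 clk=0 s0=0 s3=1 s2=0
t6.Δ1 s1=0 s4=0 s5=1 s6=1 clk=1 s0=0 s3=1 s2=0
t7.Δ0 s1=0 s4=0 s5=1 s6=1 clk=1 s0=0 s3=1 s2=0
t7.Δ1 s1=0 s4=0 s5=1 s6=1 clk=0 s0=0 s3=1 s2=0
t8.Δ0 s1=0 s4=0 s5=1 s6=1 clk=0 s0=0 s3=1 s2=0
t8.Δ1 s1=0 s4=0 s5=1 s6=1 clk=1 s0=0 s3=1 s2=0
t9.Δ0 s1=0 s4=0 s5=1 s6=1 clk=1 s0=0 s3=1 s2=0
t9.Δ1 s1=0 s4=0 s5=1 s6=1 clk=0 s0=0 s3=1 s2=0

5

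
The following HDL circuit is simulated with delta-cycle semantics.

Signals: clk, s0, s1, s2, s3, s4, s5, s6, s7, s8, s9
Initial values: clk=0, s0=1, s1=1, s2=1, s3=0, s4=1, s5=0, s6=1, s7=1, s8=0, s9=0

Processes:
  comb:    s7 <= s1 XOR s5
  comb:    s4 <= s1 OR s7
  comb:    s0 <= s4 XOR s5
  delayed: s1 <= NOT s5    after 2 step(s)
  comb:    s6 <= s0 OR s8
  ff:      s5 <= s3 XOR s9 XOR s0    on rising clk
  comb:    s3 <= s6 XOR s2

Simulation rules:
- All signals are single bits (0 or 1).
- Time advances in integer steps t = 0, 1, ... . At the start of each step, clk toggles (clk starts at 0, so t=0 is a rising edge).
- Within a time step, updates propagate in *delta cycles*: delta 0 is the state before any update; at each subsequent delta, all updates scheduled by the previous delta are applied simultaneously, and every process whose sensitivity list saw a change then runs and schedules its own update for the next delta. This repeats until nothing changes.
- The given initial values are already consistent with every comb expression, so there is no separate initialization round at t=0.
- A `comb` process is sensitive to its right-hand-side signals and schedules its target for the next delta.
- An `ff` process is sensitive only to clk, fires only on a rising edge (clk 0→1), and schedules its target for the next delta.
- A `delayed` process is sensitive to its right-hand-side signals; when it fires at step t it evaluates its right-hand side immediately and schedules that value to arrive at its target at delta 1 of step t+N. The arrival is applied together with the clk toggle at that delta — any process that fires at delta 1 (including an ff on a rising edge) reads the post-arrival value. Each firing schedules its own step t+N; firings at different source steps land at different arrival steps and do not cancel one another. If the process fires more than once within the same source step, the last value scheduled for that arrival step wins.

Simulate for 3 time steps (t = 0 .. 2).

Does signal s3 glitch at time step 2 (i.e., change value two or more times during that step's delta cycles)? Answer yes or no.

yes

[bits: s6,s1,s7,s9,s4,s5,s8,s0,s3,clk,s2]
t=0: Δ0=11101001001 Δ1=11101001011 Δ2=11101101011 Δ3=11001100011 Δ4=01001100011 Δ5=01001100111 | 5Δ
t=1: Δ0=01001100111 Δ1=01001100101 | 1Δ
t=2: Δ0=01001100101 Δ1=00001100111 Δ2=00100100111 Δ3=00101101111 Δ4=10101100111 Δ5=00101100011 Δ6=00101100111 | 6Δ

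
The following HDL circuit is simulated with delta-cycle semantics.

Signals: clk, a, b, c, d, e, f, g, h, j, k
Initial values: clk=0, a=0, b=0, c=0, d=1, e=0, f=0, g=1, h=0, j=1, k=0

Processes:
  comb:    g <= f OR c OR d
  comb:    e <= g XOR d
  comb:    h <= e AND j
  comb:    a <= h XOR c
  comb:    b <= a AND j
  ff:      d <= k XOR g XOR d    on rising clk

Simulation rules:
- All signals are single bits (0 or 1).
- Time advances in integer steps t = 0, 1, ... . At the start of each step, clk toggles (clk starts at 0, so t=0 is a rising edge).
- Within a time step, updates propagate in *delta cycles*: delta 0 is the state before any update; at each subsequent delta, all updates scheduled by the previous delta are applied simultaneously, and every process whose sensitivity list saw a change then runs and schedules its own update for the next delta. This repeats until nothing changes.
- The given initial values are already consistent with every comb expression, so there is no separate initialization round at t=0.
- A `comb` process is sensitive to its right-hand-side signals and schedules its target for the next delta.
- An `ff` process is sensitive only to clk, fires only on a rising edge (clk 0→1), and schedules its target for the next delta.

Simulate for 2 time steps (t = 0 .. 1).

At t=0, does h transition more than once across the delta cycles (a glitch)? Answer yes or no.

[bits: h,c,d,g,k,b,clk,e,j,f,a]
t=0: Δ0=00110000100 Δ1=00110010100 Δ2=00010010100 Δ3=00000011100 Δ4=10000010100 Δ5=00000010101 Δ6=00000110100 Δ7=00000010100 | 7Δ
t=1: Δ0=00000010100 Δ1=00000000100 | 1Δ

yes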